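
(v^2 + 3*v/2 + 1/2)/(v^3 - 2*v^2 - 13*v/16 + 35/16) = 8*(2*v + 1)/(16*v^2 - 48*v + 35)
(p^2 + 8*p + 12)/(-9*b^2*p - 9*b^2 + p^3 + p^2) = (p^2 + 8*p + 12)/(-9*b^2*p - 9*b^2 + p^3 + p^2)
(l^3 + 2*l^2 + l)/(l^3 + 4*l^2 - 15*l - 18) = l*(l + 1)/(l^2 + 3*l - 18)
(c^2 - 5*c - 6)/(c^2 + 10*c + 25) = (c^2 - 5*c - 6)/(c^2 + 10*c + 25)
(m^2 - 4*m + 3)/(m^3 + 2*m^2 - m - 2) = (m - 3)/(m^2 + 3*m + 2)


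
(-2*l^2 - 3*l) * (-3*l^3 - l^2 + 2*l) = 6*l^5 + 11*l^4 - l^3 - 6*l^2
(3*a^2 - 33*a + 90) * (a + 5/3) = 3*a^3 - 28*a^2 + 35*a + 150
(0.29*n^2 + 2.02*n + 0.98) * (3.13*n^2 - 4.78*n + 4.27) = 0.9077*n^4 + 4.9364*n^3 - 5.3499*n^2 + 3.941*n + 4.1846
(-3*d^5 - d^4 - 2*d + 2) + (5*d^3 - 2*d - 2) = -3*d^5 - d^4 + 5*d^3 - 4*d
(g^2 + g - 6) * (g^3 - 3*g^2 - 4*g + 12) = g^5 - 2*g^4 - 13*g^3 + 26*g^2 + 36*g - 72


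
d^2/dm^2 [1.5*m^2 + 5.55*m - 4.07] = 3.00000000000000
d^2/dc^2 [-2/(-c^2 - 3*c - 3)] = 4*(-c^2 - 3*c + (2*c + 3)^2 - 3)/(c^2 + 3*c + 3)^3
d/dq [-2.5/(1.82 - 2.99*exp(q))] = -7.475*exp(q)/(2.99*exp(q) - 1.82)^2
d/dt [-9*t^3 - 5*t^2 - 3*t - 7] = -27*t^2 - 10*t - 3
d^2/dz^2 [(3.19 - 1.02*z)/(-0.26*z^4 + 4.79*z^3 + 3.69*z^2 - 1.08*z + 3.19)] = (0.827424*z^7 - 24.637808*z^6 + 253.731144*z^5 - 716.758284*z^4 - 850.47018*z^3 - 380.374962*z^2 + 296.69871*z + 74.686194)/(0.017576*z^12 - 0.971412*z^11 + 17.148066*z^10 - 82.110059*z^9 - 252.087753*z^8 - 103.704429*z^7 - 136.01109*z^6 - 316.32093*z^5 - 36.265719*z^4 - 68.694117*z^3 - 123.811875*z^2 + 32.970564*z - 32.461759)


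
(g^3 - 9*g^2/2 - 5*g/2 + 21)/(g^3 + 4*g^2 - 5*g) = (2*g^3 - 9*g^2 - 5*g + 42)/(2*g*(g^2 + 4*g - 5))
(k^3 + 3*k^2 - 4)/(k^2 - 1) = (k^2 + 4*k + 4)/(k + 1)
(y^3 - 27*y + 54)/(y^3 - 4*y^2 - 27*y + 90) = (y^2 + 3*y - 18)/(y^2 - y - 30)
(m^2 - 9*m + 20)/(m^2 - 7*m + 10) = (m - 4)/(m - 2)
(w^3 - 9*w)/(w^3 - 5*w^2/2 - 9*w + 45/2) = 2*w/(2*w - 5)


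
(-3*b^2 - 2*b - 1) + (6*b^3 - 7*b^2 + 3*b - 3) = 6*b^3 - 10*b^2 + b - 4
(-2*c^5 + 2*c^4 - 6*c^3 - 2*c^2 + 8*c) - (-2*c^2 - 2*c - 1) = -2*c^5 + 2*c^4 - 6*c^3 + 10*c + 1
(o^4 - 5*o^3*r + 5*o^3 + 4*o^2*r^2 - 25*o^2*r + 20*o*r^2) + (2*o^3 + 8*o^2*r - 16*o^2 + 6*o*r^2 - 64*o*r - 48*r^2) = o^4 - 5*o^3*r + 7*o^3 + 4*o^2*r^2 - 17*o^2*r - 16*o^2 + 26*o*r^2 - 64*o*r - 48*r^2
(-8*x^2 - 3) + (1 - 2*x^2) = -10*x^2 - 2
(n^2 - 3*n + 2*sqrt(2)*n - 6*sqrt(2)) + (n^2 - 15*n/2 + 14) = 2*n^2 - 21*n/2 + 2*sqrt(2)*n - 6*sqrt(2) + 14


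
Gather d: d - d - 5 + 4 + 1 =0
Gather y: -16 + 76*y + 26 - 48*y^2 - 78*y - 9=-48*y^2 - 2*y + 1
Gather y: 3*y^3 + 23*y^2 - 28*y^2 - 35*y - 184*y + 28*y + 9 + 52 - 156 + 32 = 3*y^3 - 5*y^2 - 191*y - 63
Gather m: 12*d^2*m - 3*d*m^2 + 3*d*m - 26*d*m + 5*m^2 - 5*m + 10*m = m^2*(5 - 3*d) + m*(12*d^2 - 23*d + 5)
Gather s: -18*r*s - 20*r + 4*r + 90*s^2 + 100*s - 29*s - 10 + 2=-16*r + 90*s^2 + s*(71 - 18*r) - 8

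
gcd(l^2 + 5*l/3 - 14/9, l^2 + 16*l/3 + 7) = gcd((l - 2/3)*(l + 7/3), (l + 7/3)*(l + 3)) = l + 7/3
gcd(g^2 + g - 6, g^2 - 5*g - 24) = g + 3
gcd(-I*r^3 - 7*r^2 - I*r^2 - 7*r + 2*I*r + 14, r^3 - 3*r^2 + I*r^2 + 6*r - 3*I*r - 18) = 1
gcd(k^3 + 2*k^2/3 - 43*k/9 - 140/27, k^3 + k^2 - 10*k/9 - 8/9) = k + 4/3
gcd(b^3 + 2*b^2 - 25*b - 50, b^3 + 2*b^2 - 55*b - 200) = b + 5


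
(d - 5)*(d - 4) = d^2 - 9*d + 20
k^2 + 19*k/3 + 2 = (k + 1/3)*(k + 6)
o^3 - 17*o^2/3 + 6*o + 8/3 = (o - 4)*(o - 2)*(o + 1/3)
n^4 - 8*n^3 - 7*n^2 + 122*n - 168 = (n - 7)*(n - 3)*(n - 2)*(n + 4)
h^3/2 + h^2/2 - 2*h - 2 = (h/2 + 1)*(h - 2)*(h + 1)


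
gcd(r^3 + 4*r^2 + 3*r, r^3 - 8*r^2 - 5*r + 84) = r + 3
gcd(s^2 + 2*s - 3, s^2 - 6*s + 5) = s - 1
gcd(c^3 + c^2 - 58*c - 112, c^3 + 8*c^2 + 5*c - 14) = c^2 + 9*c + 14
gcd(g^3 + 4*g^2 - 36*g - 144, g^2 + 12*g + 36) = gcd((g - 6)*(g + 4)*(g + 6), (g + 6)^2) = g + 6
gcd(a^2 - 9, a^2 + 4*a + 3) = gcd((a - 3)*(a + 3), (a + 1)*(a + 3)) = a + 3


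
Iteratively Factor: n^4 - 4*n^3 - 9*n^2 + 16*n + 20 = (n - 2)*(n^3 - 2*n^2 - 13*n - 10) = (n - 2)*(n + 1)*(n^2 - 3*n - 10) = (n - 5)*(n - 2)*(n + 1)*(n + 2)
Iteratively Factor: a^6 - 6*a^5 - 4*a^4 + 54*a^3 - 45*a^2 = (a + 3)*(a^5 - 9*a^4 + 23*a^3 - 15*a^2) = (a - 5)*(a + 3)*(a^4 - 4*a^3 + 3*a^2) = (a - 5)*(a - 3)*(a + 3)*(a^3 - a^2) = a*(a - 5)*(a - 3)*(a + 3)*(a^2 - a) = a*(a - 5)*(a - 3)*(a - 1)*(a + 3)*(a)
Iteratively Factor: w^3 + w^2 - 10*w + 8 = (w + 4)*(w^2 - 3*w + 2) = (w - 2)*(w + 4)*(w - 1)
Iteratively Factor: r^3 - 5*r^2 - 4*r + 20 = (r - 2)*(r^2 - 3*r - 10) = (r - 2)*(r + 2)*(r - 5)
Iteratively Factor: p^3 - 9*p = (p - 3)*(p^2 + 3*p) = (p - 3)*(p + 3)*(p)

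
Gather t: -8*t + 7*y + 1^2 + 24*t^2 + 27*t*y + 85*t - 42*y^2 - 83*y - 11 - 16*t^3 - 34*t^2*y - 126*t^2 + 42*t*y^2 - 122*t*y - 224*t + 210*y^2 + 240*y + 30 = -16*t^3 + t^2*(-34*y - 102) + t*(42*y^2 - 95*y - 147) + 168*y^2 + 164*y + 20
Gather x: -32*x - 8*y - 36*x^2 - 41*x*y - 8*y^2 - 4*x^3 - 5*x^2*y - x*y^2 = -4*x^3 + x^2*(-5*y - 36) + x*(-y^2 - 41*y - 32) - 8*y^2 - 8*y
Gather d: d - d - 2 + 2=0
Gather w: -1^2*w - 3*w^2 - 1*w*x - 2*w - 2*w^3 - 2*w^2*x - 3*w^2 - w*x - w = -2*w^3 + w^2*(-2*x - 6) + w*(-2*x - 4)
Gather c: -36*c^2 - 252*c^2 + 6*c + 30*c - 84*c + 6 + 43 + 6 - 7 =-288*c^2 - 48*c + 48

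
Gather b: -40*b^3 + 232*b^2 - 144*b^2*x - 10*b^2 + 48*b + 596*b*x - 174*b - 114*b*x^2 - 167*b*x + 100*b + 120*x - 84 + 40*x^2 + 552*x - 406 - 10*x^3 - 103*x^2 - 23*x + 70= -40*b^3 + b^2*(222 - 144*x) + b*(-114*x^2 + 429*x - 26) - 10*x^3 - 63*x^2 + 649*x - 420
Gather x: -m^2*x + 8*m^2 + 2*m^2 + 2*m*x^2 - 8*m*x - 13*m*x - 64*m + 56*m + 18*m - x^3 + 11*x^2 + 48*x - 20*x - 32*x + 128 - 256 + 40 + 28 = 10*m^2 + 10*m - x^3 + x^2*(2*m + 11) + x*(-m^2 - 21*m - 4) - 60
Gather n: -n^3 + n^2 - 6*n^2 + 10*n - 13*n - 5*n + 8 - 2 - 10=-n^3 - 5*n^2 - 8*n - 4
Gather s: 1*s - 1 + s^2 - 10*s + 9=s^2 - 9*s + 8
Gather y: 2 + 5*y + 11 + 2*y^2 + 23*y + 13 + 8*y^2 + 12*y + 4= 10*y^2 + 40*y + 30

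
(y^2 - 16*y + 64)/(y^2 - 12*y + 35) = (y^2 - 16*y + 64)/(y^2 - 12*y + 35)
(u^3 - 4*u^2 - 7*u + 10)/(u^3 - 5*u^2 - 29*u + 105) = (u^3 - 4*u^2 - 7*u + 10)/(u^3 - 5*u^2 - 29*u + 105)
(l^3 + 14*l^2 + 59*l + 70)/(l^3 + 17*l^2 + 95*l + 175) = (l + 2)/(l + 5)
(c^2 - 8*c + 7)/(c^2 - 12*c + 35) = (c - 1)/(c - 5)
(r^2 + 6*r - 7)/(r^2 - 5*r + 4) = (r + 7)/(r - 4)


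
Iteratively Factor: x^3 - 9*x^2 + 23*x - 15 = (x - 3)*(x^2 - 6*x + 5) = (x - 3)*(x - 1)*(x - 5)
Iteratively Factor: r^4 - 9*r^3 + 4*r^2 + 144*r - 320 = (r - 5)*(r^3 - 4*r^2 - 16*r + 64) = (r - 5)*(r + 4)*(r^2 - 8*r + 16) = (r - 5)*(r - 4)*(r + 4)*(r - 4)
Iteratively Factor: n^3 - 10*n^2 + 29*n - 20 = (n - 4)*(n^2 - 6*n + 5) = (n - 4)*(n - 1)*(n - 5)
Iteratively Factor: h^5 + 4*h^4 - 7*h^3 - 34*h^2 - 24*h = (h + 4)*(h^4 - 7*h^2 - 6*h) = (h + 1)*(h + 4)*(h^3 - h^2 - 6*h) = (h + 1)*(h + 2)*(h + 4)*(h^2 - 3*h) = h*(h + 1)*(h + 2)*(h + 4)*(h - 3)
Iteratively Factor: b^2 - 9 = (b + 3)*(b - 3)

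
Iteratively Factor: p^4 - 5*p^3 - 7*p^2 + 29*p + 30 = (p - 3)*(p^3 - 2*p^2 - 13*p - 10) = (p - 5)*(p - 3)*(p^2 + 3*p + 2) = (p - 5)*(p - 3)*(p + 2)*(p + 1)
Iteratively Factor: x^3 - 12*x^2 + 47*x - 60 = (x - 5)*(x^2 - 7*x + 12) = (x - 5)*(x - 3)*(x - 4)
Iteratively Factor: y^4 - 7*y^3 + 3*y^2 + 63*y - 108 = (y - 3)*(y^3 - 4*y^2 - 9*y + 36) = (y - 3)^2*(y^2 - y - 12) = (y - 3)^2*(y + 3)*(y - 4)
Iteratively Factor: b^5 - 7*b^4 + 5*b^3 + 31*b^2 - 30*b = (b - 5)*(b^4 - 2*b^3 - 5*b^2 + 6*b) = (b - 5)*(b + 2)*(b^3 - 4*b^2 + 3*b) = (b - 5)*(b - 1)*(b + 2)*(b^2 - 3*b) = (b - 5)*(b - 3)*(b - 1)*(b + 2)*(b)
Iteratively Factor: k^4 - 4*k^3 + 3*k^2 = (k - 3)*(k^3 - k^2) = k*(k - 3)*(k^2 - k) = k*(k - 3)*(k - 1)*(k)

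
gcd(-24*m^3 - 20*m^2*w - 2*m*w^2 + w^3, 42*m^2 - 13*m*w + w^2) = -6*m + w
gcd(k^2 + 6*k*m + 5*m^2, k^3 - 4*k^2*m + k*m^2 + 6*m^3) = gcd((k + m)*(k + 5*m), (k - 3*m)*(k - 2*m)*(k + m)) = k + m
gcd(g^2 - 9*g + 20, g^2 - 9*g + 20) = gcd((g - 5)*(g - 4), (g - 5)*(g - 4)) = g^2 - 9*g + 20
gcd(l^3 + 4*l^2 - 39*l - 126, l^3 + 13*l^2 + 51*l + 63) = l^2 + 10*l + 21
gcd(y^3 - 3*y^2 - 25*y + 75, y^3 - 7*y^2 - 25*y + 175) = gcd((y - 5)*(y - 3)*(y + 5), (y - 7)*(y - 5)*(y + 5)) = y^2 - 25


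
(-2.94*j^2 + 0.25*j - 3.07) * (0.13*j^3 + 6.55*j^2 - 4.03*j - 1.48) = -0.3822*j^5 - 19.2245*j^4 + 13.0866*j^3 - 16.7648*j^2 + 12.0021*j + 4.5436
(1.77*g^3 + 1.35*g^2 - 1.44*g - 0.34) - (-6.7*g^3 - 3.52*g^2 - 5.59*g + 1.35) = 8.47*g^3 + 4.87*g^2 + 4.15*g - 1.69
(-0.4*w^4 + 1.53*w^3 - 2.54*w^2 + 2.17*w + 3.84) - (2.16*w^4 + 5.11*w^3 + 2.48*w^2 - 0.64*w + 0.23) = -2.56*w^4 - 3.58*w^3 - 5.02*w^2 + 2.81*w + 3.61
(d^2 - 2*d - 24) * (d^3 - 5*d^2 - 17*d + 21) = d^5 - 7*d^4 - 31*d^3 + 175*d^2 + 366*d - 504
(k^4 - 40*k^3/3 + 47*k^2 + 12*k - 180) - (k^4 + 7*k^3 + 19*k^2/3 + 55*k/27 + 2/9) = -61*k^3/3 + 122*k^2/3 + 269*k/27 - 1622/9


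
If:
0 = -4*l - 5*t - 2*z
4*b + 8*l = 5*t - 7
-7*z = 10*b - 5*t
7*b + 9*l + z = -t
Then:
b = 833/844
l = -665/844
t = 196/211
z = -315/422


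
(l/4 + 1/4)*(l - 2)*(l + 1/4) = l^3/4 - 3*l^2/16 - 9*l/16 - 1/8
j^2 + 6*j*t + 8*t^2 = (j + 2*t)*(j + 4*t)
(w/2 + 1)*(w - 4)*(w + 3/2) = w^3/2 - w^2/4 - 11*w/2 - 6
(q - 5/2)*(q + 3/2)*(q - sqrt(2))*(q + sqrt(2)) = q^4 - q^3 - 23*q^2/4 + 2*q + 15/2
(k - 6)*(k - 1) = k^2 - 7*k + 6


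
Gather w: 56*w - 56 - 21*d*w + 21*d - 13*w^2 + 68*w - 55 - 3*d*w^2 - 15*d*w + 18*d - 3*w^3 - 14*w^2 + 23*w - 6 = 39*d - 3*w^3 + w^2*(-3*d - 27) + w*(147 - 36*d) - 117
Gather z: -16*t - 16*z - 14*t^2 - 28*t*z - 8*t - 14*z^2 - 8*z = -14*t^2 - 24*t - 14*z^2 + z*(-28*t - 24)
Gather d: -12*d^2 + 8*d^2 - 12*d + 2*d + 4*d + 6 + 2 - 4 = -4*d^2 - 6*d + 4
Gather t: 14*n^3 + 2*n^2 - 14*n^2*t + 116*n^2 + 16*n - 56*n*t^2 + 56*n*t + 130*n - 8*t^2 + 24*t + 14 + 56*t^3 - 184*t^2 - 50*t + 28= 14*n^3 + 118*n^2 + 146*n + 56*t^3 + t^2*(-56*n - 192) + t*(-14*n^2 + 56*n - 26) + 42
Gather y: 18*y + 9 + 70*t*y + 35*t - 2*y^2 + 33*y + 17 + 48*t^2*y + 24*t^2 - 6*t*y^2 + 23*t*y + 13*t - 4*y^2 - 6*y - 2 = 24*t^2 + 48*t + y^2*(-6*t - 6) + y*(48*t^2 + 93*t + 45) + 24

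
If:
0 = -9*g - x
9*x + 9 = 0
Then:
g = 1/9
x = -1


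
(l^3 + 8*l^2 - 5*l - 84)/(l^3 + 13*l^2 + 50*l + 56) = (l - 3)/(l + 2)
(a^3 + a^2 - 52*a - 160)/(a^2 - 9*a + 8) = (a^2 + 9*a + 20)/(a - 1)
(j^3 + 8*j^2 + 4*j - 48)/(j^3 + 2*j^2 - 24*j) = (j^2 + 2*j - 8)/(j*(j - 4))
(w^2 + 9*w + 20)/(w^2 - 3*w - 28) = (w + 5)/(w - 7)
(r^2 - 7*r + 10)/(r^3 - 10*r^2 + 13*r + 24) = (r^2 - 7*r + 10)/(r^3 - 10*r^2 + 13*r + 24)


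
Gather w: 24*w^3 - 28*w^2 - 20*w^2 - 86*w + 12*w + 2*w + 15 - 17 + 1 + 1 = 24*w^3 - 48*w^2 - 72*w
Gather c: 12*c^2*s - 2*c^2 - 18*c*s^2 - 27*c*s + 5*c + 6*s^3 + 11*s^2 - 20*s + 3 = c^2*(12*s - 2) + c*(-18*s^2 - 27*s + 5) + 6*s^3 + 11*s^2 - 20*s + 3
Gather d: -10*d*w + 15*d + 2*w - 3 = d*(15 - 10*w) + 2*w - 3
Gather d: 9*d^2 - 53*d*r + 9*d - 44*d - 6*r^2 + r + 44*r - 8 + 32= 9*d^2 + d*(-53*r - 35) - 6*r^2 + 45*r + 24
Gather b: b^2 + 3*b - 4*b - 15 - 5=b^2 - b - 20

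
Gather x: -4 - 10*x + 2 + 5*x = -5*x - 2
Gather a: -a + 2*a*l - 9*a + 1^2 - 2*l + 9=a*(2*l - 10) - 2*l + 10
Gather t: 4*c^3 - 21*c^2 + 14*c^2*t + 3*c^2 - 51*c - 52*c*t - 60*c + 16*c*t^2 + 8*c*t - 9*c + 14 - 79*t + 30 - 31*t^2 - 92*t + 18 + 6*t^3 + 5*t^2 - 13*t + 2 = 4*c^3 - 18*c^2 - 120*c + 6*t^3 + t^2*(16*c - 26) + t*(14*c^2 - 44*c - 184) + 64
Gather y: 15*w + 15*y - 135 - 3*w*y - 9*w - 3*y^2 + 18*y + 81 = 6*w - 3*y^2 + y*(33 - 3*w) - 54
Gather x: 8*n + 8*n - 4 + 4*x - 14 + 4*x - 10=16*n + 8*x - 28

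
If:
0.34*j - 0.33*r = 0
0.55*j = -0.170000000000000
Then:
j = -0.31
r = -0.32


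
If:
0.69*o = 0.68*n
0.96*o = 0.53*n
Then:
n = 0.00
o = 0.00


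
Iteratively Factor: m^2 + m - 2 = (m + 2)*(m - 1)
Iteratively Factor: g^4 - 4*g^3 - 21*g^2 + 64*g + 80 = (g + 4)*(g^3 - 8*g^2 + 11*g + 20) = (g + 1)*(g + 4)*(g^2 - 9*g + 20) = (g - 4)*(g + 1)*(g + 4)*(g - 5)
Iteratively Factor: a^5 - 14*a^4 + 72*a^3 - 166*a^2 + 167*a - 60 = (a - 3)*(a^4 - 11*a^3 + 39*a^2 - 49*a + 20) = (a - 5)*(a - 3)*(a^3 - 6*a^2 + 9*a - 4) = (a - 5)*(a - 3)*(a - 1)*(a^2 - 5*a + 4) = (a - 5)*(a - 3)*(a - 1)^2*(a - 4)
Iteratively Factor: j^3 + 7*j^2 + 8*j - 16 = (j + 4)*(j^2 + 3*j - 4) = (j - 1)*(j + 4)*(j + 4)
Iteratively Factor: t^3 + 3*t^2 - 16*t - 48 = (t - 4)*(t^2 + 7*t + 12) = (t - 4)*(t + 4)*(t + 3)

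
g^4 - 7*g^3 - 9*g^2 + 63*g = g*(g - 7)*(g - 3)*(g + 3)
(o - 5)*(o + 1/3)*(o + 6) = o^3 + 4*o^2/3 - 89*o/3 - 10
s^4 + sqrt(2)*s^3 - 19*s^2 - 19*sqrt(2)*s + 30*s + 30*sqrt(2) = (s - 3)*(s - 2)*(s + 5)*(s + sqrt(2))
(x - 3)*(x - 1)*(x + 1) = x^3 - 3*x^2 - x + 3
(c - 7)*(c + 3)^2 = c^3 - c^2 - 33*c - 63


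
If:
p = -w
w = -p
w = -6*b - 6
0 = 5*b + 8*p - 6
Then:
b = -42/53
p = 66/53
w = -66/53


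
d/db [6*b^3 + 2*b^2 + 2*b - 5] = 18*b^2 + 4*b + 2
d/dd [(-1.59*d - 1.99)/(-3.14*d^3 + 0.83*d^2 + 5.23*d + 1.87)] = (-9.9852*d^3 - 17.4261*d^2 + 3.3034*d + 7.4344)/(9.8596*d^6 - 5.2124*d^5 - 32.1555*d^4 - 3.0618*d^3 + 30.4571*d^2 + 19.5602*d + 3.4969)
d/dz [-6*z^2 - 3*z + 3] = -12*z - 3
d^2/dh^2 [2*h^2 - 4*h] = 4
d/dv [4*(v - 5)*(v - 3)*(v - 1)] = 12*v^2 - 72*v + 92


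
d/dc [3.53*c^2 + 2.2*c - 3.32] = 7.06*c + 2.2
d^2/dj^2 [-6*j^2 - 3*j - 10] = -12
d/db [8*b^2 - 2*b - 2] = 16*b - 2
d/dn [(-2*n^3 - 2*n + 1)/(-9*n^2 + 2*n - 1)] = 2*n*(9*n^3 - 4*n^2 - 6*n + 9)/(81*n^4 - 36*n^3 + 22*n^2 - 4*n + 1)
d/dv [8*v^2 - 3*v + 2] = 16*v - 3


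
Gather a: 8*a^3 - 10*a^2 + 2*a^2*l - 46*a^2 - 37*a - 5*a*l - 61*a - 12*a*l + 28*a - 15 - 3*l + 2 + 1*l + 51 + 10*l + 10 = 8*a^3 + a^2*(2*l - 56) + a*(-17*l - 70) + 8*l + 48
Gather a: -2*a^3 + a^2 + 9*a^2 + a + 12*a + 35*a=-2*a^3 + 10*a^2 + 48*a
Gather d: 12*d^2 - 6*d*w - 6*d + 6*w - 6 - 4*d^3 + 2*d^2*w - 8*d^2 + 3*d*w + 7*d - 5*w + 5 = -4*d^3 + d^2*(2*w + 4) + d*(1 - 3*w) + w - 1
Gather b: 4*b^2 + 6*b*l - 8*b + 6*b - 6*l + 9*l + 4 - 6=4*b^2 + b*(6*l - 2) + 3*l - 2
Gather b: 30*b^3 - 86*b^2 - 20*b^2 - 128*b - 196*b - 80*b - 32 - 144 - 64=30*b^3 - 106*b^2 - 404*b - 240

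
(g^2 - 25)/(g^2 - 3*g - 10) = (g + 5)/(g + 2)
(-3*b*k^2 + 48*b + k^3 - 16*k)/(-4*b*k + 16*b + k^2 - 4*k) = (3*b*k + 12*b - k^2 - 4*k)/(4*b - k)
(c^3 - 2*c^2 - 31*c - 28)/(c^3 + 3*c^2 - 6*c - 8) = (c - 7)/(c - 2)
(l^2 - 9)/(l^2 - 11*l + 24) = (l + 3)/(l - 8)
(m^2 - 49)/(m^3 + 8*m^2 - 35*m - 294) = (m - 7)/(m^2 + m - 42)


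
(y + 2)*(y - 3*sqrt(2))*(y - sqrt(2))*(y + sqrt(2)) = y^4 - 3*sqrt(2)*y^3 + 2*y^3 - 6*sqrt(2)*y^2 - 2*y^2 - 4*y + 6*sqrt(2)*y + 12*sqrt(2)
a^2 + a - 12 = (a - 3)*(a + 4)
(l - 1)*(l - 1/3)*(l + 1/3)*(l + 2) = l^4 + l^3 - 19*l^2/9 - l/9 + 2/9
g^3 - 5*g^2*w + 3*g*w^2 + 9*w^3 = (g - 3*w)^2*(g + w)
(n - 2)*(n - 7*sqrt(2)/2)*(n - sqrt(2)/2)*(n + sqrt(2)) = n^4 - 3*sqrt(2)*n^3 - 2*n^3 - 9*n^2/2 + 6*sqrt(2)*n^2 + 7*sqrt(2)*n/2 + 9*n - 7*sqrt(2)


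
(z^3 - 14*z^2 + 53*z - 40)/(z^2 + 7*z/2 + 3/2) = 2*(z^3 - 14*z^2 + 53*z - 40)/(2*z^2 + 7*z + 3)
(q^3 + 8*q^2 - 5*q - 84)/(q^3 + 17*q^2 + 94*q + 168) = (q - 3)/(q + 6)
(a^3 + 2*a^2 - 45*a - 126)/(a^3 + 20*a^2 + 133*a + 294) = (a^2 - 4*a - 21)/(a^2 + 14*a + 49)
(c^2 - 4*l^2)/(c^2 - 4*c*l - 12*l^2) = (c - 2*l)/(c - 6*l)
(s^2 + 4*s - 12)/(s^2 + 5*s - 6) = (s - 2)/(s - 1)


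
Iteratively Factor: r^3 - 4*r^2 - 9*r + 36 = (r - 3)*(r^2 - r - 12) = (r - 4)*(r - 3)*(r + 3)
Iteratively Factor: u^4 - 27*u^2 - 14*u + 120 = (u + 4)*(u^3 - 4*u^2 - 11*u + 30) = (u - 5)*(u + 4)*(u^2 + u - 6) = (u - 5)*(u - 2)*(u + 4)*(u + 3)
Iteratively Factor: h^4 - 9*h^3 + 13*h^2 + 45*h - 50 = (h - 5)*(h^3 - 4*h^2 - 7*h + 10) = (h - 5)^2*(h^2 + h - 2) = (h - 5)^2*(h + 2)*(h - 1)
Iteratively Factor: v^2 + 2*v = (v)*(v + 2)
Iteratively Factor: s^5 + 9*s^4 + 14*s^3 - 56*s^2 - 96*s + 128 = (s - 1)*(s^4 + 10*s^3 + 24*s^2 - 32*s - 128) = (s - 1)*(s + 4)*(s^3 + 6*s^2 - 32) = (s - 1)*(s + 4)^2*(s^2 + 2*s - 8) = (s - 1)*(s + 4)^3*(s - 2)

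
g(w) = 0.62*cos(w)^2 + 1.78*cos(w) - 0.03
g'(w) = -1.24*sin(w)*cos(w) - 1.78*sin(w)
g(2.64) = -1.11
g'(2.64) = -0.33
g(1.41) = 0.27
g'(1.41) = -1.95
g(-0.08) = 2.36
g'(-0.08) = 0.24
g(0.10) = 2.35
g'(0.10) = -0.30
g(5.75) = 1.96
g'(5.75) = 1.45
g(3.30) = -1.18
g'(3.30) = 0.09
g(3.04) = -1.19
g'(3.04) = -0.06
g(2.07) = -0.74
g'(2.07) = -1.04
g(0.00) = 2.37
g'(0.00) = 0.00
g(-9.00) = -1.14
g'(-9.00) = 0.27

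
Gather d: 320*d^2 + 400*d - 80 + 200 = 320*d^2 + 400*d + 120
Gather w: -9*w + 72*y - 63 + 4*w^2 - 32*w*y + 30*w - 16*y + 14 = 4*w^2 + w*(21 - 32*y) + 56*y - 49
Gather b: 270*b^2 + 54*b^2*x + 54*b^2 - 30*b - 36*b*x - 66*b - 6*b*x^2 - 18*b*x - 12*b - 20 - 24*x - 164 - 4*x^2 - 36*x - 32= b^2*(54*x + 324) + b*(-6*x^2 - 54*x - 108) - 4*x^2 - 60*x - 216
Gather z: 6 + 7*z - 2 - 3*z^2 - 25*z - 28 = -3*z^2 - 18*z - 24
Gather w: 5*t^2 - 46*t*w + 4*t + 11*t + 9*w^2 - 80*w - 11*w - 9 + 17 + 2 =5*t^2 + 15*t + 9*w^2 + w*(-46*t - 91) + 10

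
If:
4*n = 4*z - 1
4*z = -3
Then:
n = -1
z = -3/4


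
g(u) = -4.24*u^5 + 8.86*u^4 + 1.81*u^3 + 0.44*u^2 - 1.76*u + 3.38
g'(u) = -21.2*u^4 + 35.44*u^3 + 5.43*u^2 + 0.88*u - 1.76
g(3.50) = -817.16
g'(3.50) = -1594.00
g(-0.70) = 7.05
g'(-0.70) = -16.96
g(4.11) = -2315.12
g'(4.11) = -3495.22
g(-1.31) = 44.82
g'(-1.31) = -135.70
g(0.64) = 3.94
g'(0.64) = 6.76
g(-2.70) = 1054.96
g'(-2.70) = -1788.77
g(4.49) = -3968.29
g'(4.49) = -5296.66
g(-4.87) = 16411.77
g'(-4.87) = -15895.45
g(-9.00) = 307233.59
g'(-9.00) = -164498.81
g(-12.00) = 1235728.82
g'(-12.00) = -500073.92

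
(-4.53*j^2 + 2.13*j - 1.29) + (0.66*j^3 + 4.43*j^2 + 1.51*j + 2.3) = 0.66*j^3 - 0.100000000000001*j^2 + 3.64*j + 1.01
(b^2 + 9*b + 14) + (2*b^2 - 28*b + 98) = 3*b^2 - 19*b + 112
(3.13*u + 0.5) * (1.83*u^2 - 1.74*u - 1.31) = 5.7279*u^3 - 4.5312*u^2 - 4.9703*u - 0.655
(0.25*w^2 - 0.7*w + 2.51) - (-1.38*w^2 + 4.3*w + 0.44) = 1.63*w^2 - 5.0*w + 2.07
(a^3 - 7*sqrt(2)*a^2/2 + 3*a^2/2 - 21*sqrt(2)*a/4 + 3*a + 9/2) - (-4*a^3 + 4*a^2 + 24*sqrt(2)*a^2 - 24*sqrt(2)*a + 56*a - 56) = 5*a^3 - 55*sqrt(2)*a^2/2 - 5*a^2/2 - 53*a + 75*sqrt(2)*a/4 + 121/2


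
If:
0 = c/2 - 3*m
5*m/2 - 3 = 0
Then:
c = 36/5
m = 6/5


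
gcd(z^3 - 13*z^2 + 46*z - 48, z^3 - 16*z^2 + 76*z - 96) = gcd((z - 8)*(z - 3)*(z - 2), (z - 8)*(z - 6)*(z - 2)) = z^2 - 10*z + 16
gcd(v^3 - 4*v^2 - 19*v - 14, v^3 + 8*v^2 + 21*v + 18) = v + 2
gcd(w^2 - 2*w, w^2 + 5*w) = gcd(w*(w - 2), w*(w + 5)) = w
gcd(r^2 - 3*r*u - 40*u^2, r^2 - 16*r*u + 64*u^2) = r - 8*u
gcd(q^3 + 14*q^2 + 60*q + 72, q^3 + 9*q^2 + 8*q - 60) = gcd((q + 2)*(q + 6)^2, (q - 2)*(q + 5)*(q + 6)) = q + 6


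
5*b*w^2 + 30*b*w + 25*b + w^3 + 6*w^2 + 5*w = (5*b + w)*(w + 1)*(w + 5)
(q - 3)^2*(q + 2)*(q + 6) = q^4 + 2*q^3 - 27*q^2 + 108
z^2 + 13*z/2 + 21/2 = (z + 3)*(z + 7/2)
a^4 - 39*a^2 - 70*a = a*(a - 7)*(a + 2)*(a + 5)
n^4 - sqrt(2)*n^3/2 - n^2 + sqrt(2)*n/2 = n*(n - 1)*(n + 1)*(n - sqrt(2)/2)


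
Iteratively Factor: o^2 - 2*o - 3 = (o + 1)*(o - 3)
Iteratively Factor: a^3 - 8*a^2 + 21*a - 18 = (a - 3)*(a^2 - 5*a + 6) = (a - 3)*(a - 2)*(a - 3)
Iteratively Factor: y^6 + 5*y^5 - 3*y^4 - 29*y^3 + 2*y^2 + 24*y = (y - 2)*(y^5 + 7*y^4 + 11*y^3 - 7*y^2 - 12*y) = (y - 2)*(y - 1)*(y^4 + 8*y^3 + 19*y^2 + 12*y) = (y - 2)*(y - 1)*(y + 4)*(y^3 + 4*y^2 + 3*y) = (y - 2)*(y - 1)*(y + 1)*(y + 4)*(y^2 + 3*y) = y*(y - 2)*(y - 1)*(y + 1)*(y + 4)*(y + 3)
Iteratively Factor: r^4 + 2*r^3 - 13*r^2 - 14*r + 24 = (r + 4)*(r^3 - 2*r^2 - 5*r + 6) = (r - 3)*(r + 4)*(r^2 + r - 2) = (r - 3)*(r - 1)*(r + 4)*(r + 2)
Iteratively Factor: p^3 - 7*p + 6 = (p + 3)*(p^2 - 3*p + 2) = (p - 2)*(p + 3)*(p - 1)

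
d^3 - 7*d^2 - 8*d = d*(d - 8)*(d + 1)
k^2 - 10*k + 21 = (k - 7)*(k - 3)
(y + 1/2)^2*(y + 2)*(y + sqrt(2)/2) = y^4 + sqrt(2)*y^3/2 + 3*y^3 + 3*sqrt(2)*y^2/2 + 9*y^2/4 + y/2 + 9*sqrt(2)*y/8 + sqrt(2)/4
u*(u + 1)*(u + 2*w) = u^3 + 2*u^2*w + u^2 + 2*u*w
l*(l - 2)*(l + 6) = l^3 + 4*l^2 - 12*l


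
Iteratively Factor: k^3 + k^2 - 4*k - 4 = (k - 2)*(k^2 + 3*k + 2) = (k - 2)*(k + 2)*(k + 1)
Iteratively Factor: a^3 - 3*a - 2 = (a - 2)*(a^2 + 2*a + 1) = (a - 2)*(a + 1)*(a + 1)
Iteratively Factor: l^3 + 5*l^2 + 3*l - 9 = (l - 1)*(l^2 + 6*l + 9) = (l - 1)*(l + 3)*(l + 3)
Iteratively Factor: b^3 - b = (b)*(b^2 - 1) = b*(b + 1)*(b - 1)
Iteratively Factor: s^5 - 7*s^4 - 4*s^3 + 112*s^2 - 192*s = (s)*(s^4 - 7*s^3 - 4*s^2 + 112*s - 192) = s*(s + 4)*(s^3 - 11*s^2 + 40*s - 48) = s*(s - 3)*(s + 4)*(s^2 - 8*s + 16) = s*(s - 4)*(s - 3)*(s + 4)*(s - 4)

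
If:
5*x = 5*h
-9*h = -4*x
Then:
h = 0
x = 0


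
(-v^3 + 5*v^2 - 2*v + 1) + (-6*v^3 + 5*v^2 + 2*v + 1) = -7*v^3 + 10*v^2 + 2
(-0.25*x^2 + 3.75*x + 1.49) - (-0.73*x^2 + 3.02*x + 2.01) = 0.48*x^2 + 0.73*x - 0.52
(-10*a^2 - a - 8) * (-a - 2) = 10*a^3 + 21*a^2 + 10*a + 16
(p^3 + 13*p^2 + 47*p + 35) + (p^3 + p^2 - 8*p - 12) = 2*p^3 + 14*p^2 + 39*p + 23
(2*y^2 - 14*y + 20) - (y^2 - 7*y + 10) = y^2 - 7*y + 10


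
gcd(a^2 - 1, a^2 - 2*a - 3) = a + 1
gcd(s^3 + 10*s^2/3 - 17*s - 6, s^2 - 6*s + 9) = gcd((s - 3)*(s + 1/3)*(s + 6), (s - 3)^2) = s - 3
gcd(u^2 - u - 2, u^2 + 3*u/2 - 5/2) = 1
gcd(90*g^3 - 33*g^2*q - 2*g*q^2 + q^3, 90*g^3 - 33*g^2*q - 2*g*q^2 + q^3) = 90*g^3 - 33*g^2*q - 2*g*q^2 + q^3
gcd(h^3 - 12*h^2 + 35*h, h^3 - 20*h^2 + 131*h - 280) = h^2 - 12*h + 35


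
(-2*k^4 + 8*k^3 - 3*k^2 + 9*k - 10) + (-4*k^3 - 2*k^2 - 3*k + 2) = -2*k^4 + 4*k^3 - 5*k^2 + 6*k - 8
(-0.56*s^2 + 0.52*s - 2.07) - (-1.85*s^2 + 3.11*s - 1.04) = 1.29*s^2 - 2.59*s - 1.03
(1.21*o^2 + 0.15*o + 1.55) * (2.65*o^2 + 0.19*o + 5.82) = 3.2065*o^4 + 0.6274*o^3 + 11.1782*o^2 + 1.1675*o + 9.021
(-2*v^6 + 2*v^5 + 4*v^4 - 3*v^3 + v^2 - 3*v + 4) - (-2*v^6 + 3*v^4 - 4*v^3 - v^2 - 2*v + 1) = 2*v^5 + v^4 + v^3 + 2*v^2 - v + 3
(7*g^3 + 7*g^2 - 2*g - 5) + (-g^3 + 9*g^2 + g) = 6*g^3 + 16*g^2 - g - 5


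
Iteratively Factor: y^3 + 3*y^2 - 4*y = (y - 1)*(y^2 + 4*y) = y*(y - 1)*(y + 4)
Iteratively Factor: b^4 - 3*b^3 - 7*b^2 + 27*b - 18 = (b - 2)*(b^3 - b^2 - 9*b + 9) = (b - 2)*(b - 1)*(b^2 - 9) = (b - 2)*(b - 1)*(b + 3)*(b - 3)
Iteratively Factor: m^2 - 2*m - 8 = (m + 2)*(m - 4)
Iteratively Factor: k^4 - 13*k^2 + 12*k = (k - 3)*(k^3 + 3*k^2 - 4*k) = k*(k - 3)*(k^2 + 3*k - 4) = k*(k - 3)*(k + 4)*(k - 1)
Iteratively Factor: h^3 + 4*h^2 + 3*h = (h + 3)*(h^2 + h) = (h + 1)*(h + 3)*(h)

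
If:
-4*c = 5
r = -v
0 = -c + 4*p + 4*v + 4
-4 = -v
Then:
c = -5/4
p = -85/16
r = -4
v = 4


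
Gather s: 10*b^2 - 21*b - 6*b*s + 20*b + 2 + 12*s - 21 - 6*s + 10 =10*b^2 - b + s*(6 - 6*b) - 9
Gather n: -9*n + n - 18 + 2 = -8*n - 16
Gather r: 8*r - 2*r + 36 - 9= 6*r + 27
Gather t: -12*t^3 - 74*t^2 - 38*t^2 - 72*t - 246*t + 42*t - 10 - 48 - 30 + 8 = -12*t^3 - 112*t^2 - 276*t - 80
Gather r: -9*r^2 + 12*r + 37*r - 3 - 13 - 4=-9*r^2 + 49*r - 20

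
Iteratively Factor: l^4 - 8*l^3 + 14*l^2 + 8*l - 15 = (l - 5)*(l^3 - 3*l^2 - l + 3) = (l - 5)*(l - 3)*(l^2 - 1) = (l - 5)*(l - 3)*(l - 1)*(l + 1)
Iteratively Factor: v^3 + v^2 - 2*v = (v)*(v^2 + v - 2) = v*(v + 2)*(v - 1)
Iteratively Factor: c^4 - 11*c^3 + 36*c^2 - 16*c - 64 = (c + 1)*(c^3 - 12*c^2 + 48*c - 64) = (c - 4)*(c + 1)*(c^2 - 8*c + 16) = (c - 4)^2*(c + 1)*(c - 4)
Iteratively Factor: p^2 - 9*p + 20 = (p - 4)*(p - 5)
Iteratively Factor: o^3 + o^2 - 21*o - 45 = (o + 3)*(o^2 - 2*o - 15) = (o - 5)*(o + 3)*(o + 3)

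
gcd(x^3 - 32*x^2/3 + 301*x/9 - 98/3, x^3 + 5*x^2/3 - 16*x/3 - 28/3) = x - 7/3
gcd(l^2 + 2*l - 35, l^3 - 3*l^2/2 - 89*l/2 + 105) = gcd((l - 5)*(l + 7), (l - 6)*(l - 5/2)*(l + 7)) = l + 7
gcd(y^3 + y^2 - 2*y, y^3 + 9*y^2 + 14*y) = y^2 + 2*y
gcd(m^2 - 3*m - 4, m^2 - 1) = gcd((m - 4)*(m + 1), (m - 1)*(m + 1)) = m + 1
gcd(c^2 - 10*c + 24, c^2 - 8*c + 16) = c - 4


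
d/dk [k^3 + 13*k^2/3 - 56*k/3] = 3*k^2 + 26*k/3 - 56/3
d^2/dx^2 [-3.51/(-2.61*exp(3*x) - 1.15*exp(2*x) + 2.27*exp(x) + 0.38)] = ((-82.4499*exp(2*x) - 16.146*exp(x) + 7.9677)*(2.61*exp(3*x) + 1.15*exp(2*x) - 2.27*exp(x) - 0.38) + 3.51*(7.83*exp(2*x) + 2.3*exp(x) - 2.27)*(15.66*exp(2*x) + 4.6*exp(x) - 4.54)*exp(x))*exp(x)/(2.61*exp(3*x) + 1.15*exp(2*x) - 2.27*exp(x) - 0.38)^3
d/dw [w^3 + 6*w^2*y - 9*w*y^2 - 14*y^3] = 3*w^2 + 12*w*y - 9*y^2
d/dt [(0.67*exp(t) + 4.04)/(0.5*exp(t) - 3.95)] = -4.6665*exp(t)/(0.5*exp(t) - 3.95)^2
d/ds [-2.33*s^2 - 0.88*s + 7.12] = -4.66*s - 0.88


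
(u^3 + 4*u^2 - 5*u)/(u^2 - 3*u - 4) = u*(-u^2 - 4*u + 5)/(-u^2 + 3*u + 4)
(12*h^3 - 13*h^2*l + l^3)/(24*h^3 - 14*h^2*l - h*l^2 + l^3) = (h - l)/(2*h - l)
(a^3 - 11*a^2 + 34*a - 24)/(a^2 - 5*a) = (a^3 - 11*a^2 + 34*a - 24)/(a*(a - 5))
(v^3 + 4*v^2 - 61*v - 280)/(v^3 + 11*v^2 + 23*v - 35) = (v - 8)/(v - 1)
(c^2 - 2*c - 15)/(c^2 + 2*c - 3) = (c - 5)/(c - 1)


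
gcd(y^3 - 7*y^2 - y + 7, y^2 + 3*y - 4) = y - 1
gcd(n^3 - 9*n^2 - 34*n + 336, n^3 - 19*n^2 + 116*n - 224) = n^2 - 15*n + 56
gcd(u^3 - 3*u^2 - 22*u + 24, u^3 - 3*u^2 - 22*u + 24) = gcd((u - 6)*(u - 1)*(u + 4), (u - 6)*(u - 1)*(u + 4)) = u^3 - 3*u^2 - 22*u + 24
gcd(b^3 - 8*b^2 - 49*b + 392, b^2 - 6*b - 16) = b - 8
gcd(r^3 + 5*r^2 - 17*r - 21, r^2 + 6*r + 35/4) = 1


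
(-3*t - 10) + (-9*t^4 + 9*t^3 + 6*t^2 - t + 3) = -9*t^4 + 9*t^3 + 6*t^2 - 4*t - 7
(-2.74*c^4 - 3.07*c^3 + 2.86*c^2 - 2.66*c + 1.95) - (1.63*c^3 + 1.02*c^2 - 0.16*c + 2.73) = -2.74*c^4 - 4.7*c^3 + 1.84*c^2 - 2.5*c - 0.78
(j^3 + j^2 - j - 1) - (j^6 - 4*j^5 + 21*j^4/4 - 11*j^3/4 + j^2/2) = -j^6 + 4*j^5 - 21*j^4/4 + 15*j^3/4 + j^2/2 - j - 1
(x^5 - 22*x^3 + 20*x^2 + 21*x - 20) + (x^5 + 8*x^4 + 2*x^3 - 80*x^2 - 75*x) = 2*x^5 + 8*x^4 - 20*x^3 - 60*x^2 - 54*x - 20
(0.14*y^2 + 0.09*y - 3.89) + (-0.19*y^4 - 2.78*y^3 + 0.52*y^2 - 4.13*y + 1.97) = -0.19*y^4 - 2.78*y^3 + 0.66*y^2 - 4.04*y - 1.92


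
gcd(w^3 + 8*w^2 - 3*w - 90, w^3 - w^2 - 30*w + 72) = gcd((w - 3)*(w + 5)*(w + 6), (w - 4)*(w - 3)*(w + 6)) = w^2 + 3*w - 18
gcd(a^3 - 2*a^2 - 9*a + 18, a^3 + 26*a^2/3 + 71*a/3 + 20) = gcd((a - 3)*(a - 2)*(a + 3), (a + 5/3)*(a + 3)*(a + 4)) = a + 3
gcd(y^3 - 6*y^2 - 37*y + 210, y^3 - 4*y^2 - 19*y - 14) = y - 7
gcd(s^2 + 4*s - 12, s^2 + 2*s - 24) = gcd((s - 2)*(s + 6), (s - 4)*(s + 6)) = s + 6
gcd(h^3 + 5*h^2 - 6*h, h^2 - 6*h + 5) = h - 1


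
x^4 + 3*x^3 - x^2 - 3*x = x*(x - 1)*(x + 1)*(x + 3)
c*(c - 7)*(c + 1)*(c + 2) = c^4 - 4*c^3 - 19*c^2 - 14*c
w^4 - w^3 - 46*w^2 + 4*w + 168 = (w - 7)*(w - 2)*(w + 2)*(w + 6)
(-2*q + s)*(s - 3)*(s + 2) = -2*q*s^2 + 2*q*s + 12*q + s^3 - s^2 - 6*s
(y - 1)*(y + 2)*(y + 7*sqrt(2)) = y^3 + y^2 + 7*sqrt(2)*y^2 - 2*y + 7*sqrt(2)*y - 14*sqrt(2)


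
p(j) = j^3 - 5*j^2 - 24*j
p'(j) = 3*j^2 - 10*j - 24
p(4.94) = -120.02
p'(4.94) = -0.19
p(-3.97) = -46.10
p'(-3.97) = 62.98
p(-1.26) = 20.30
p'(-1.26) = -6.64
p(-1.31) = 20.61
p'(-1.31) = -5.75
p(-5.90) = -237.83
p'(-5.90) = 139.43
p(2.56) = -77.43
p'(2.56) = -29.94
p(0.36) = -9.24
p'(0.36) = -27.21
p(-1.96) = 20.30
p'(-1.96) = 7.12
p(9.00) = 108.00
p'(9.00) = 129.00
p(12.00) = 720.00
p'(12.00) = 288.00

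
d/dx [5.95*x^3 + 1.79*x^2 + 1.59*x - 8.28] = 17.85*x^2 + 3.58*x + 1.59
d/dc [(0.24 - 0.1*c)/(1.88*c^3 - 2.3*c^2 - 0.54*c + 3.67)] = (0.376*c^3 - 1.5836*c^2 + 1.104*c - 0.2374)/(3.5344*c^6 - 8.648*c^5 + 3.2596*c^4 + 16.2832*c^3 - 16.5904*c^2 - 3.9636*c + 13.4689)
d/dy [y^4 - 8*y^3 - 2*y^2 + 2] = 4*y*(y^2 - 6*y - 1)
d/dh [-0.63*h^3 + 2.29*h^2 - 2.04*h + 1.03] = -1.89*h^2 + 4.58*h - 2.04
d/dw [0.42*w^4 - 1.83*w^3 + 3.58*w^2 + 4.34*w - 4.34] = 1.68*w^3 - 5.49*w^2 + 7.16*w + 4.34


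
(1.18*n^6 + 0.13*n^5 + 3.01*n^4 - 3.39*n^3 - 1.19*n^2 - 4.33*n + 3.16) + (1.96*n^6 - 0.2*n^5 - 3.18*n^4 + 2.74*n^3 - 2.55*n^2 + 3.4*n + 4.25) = 3.14*n^6 - 0.07*n^5 - 0.17*n^4 - 0.65*n^3 - 3.74*n^2 - 0.93*n + 7.41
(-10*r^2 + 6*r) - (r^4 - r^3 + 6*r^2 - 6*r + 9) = -r^4 + r^3 - 16*r^2 + 12*r - 9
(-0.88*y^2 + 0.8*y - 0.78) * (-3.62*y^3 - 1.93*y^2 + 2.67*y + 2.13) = 3.1856*y^5 - 1.1976*y^4 - 1.07*y^3 + 1.767*y^2 - 0.3786*y - 1.6614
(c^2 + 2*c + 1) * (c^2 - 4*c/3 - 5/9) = c^4 + 2*c^3/3 - 20*c^2/9 - 22*c/9 - 5/9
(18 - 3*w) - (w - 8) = 26 - 4*w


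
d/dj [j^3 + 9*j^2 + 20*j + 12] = 3*j^2 + 18*j + 20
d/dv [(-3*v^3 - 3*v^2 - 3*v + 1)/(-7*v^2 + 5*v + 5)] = (21*v^4 - 30*v^3 - 81*v^2 - 16*v - 20)/(49*v^4 - 70*v^3 - 45*v^2 + 50*v + 25)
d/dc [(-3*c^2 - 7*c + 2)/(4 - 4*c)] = (3*c^2 - 6*c - 5)/(4*(c^2 - 2*c + 1))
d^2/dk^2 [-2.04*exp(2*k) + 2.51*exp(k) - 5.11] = (2.51 - 8.16*exp(k))*exp(k)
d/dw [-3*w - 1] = -3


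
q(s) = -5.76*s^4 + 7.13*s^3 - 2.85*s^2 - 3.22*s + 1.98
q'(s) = -23.04*s^3 + 21.39*s^2 - 5.7*s - 3.22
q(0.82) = -1.25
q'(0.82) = -6.21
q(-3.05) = -715.46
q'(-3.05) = 866.85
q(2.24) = -84.41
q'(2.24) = -167.62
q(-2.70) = -456.55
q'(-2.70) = 621.60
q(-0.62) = 0.33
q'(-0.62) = 14.03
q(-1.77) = -97.32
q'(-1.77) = 201.64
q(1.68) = -23.55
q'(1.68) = -61.67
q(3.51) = -610.39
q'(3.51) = -756.03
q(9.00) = -32851.44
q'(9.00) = -15118.09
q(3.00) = -307.38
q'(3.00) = -449.89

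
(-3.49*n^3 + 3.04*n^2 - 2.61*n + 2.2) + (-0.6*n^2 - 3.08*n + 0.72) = -3.49*n^3 + 2.44*n^2 - 5.69*n + 2.92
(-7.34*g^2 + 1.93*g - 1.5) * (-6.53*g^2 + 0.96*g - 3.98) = 47.9302*g^4 - 19.6493*g^3 + 40.861*g^2 - 9.1214*g + 5.97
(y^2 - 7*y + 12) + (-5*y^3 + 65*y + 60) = -5*y^3 + y^2 + 58*y + 72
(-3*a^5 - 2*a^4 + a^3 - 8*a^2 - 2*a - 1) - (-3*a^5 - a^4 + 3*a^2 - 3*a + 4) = -a^4 + a^3 - 11*a^2 + a - 5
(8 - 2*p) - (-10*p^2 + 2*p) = 10*p^2 - 4*p + 8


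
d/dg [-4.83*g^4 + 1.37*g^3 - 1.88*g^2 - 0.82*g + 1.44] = -19.32*g^3 + 4.11*g^2 - 3.76*g - 0.82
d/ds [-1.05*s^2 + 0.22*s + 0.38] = 0.22 - 2.1*s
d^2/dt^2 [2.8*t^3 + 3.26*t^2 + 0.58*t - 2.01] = 16.8*t + 6.52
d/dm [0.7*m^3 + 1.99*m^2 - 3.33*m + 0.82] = 2.1*m^2 + 3.98*m - 3.33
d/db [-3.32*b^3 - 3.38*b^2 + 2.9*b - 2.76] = -9.96*b^2 - 6.76*b + 2.9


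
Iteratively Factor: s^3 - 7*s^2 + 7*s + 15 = (s - 3)*(s^2 - 4*s - 5) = (s - 5)*(s - 3)*(s + 1)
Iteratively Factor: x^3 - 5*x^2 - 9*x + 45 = (x - 3)*(x^2 - 2*x - 15) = (x - 3)*(x + 3)*(x - 5)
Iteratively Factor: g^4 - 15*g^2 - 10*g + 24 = (g + 3)*(g^3 - 3*g^2 - 6*g + 8) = (g + 2)*(g + 3)*(g^2 - 5*g + 4) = (g - 4)*(g + 2)*(g + 3)*(g - 1)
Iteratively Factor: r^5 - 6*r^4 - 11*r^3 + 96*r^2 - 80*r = (r)*(r^4 - 6*r^3 - 11*r^2 + 96*r - 80) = r*(r - 1)*(r^3 - 5*r^2 - 16*r + 80) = r*(r - 1)*(r + 4)*(r^2 - 9*r + 20) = r*(r - 5)*(r - 1)*(r + 4)*(r - 4)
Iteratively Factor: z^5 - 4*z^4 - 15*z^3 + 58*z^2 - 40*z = (z - 2)*(z^4 - 2*z^3 - 19*z^2 + 20*z) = (z - 2)*(z - 1)*(z^3 - z^2 - 20*z) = (z - 2)*(z - 1)*(z + 4)*(z^2 - 5*z) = (z - 5)*(z - 2)*(z - 1)*(z + 4)*(z)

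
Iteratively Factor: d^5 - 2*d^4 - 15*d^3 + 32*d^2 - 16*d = (d - 1)*(d^4 - d^3 - 16*d^2 + 16*d) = (d - 4)*(d - 1)*(d^3 + 3*d^2 - 4*d) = d*(d - 4)*(d - 1)*(d^2 + 3*d - 4) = d*(d - 4)*(d - 1)*(d + 4)*(d - 1)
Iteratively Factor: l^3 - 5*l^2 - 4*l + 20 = (l - 2)*(l^2 - 3*l - 10) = (l - 5)*(l - 2)*(l + 2)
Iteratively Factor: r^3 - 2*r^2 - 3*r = (r + 1)*(r^2 - 3*r) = (r - 3)*(r + 1)*(r)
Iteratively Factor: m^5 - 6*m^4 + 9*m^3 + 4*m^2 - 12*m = (m - 3)*(m^4 - 3*m^3 + 4*m) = (m - 3)*(m - 2)*(m^3 - m^2 - 2*m) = m*(m - 3)*(m - 2)*(m^2 - m - 2) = m*(m - 3)*(m - 2)*(m + 1)*(m - 2)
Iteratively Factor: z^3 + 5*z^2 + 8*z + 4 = (z + 2)*(z^2 + 3*z + 2) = (z + 2)^2*(z + 1)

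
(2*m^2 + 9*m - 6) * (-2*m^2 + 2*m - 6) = -4*m^4 - 14*m^3 + 18*m^2 - 66*m + 36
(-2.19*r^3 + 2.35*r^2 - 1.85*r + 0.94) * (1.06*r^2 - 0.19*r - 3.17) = -2.3214*r^5 + 2.9071*r^4 + 4.5348*r^3 - 6.1016*r^2 + 5.6859*r - 2.9798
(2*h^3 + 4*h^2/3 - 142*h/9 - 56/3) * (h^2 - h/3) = 2*h^5 + 2*h^4/3 - 146*h^3/9 - 362*h^2/27 + 56*h/9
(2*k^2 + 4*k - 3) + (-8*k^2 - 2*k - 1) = -6*k^2 + 2*k - 4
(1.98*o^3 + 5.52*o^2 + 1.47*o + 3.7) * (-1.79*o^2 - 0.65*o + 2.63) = -3.5442*o^5 - 11.1678*o^4 - 1.0119*o^3 + 6.9391*o^2 + 1.4611*o + 9.731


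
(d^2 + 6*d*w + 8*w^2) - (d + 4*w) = d^2 + 6*d*w - d + 8*w^2 - 4*w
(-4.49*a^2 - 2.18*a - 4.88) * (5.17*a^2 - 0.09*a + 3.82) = -23.2133*a^4 - 10.8665*a^3 - 42.1852*a^2 - 7.8884*a - 18.6416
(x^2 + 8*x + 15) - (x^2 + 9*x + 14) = 1 - x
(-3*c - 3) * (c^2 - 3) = -3*c^3 - 3*c^2 + 9*c + 9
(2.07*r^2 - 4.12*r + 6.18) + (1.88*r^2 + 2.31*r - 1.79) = 3.95*r^2 - 1.81*r + 4.39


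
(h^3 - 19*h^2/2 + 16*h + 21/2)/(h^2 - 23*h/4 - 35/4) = 2*(2*h^2 - 5*h - 3)/(4*h + 5)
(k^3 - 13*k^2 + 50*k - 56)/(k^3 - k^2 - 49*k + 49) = (k^2 - 6*k + 8)/(k^2 + 6*k - 7)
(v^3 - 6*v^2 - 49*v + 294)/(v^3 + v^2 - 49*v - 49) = (v - 6)/(v + 1)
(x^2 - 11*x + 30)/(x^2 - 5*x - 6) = (x - 5)/(x + 1)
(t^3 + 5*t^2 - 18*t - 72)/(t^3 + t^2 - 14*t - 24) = (t + 6)/(t + 2)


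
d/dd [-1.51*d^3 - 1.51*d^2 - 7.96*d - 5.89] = -4.53*d^2 - 3.02*d - 7.96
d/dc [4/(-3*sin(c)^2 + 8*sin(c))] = 8*(3*sin(c) - 4)*cos(c)/((3*sin(c) - 8)^2*sin(c)^2)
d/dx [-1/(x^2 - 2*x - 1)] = 2*(x - 1)/(-x^2 + 2*x + 1)^2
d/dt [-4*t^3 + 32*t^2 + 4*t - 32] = -12*t^2 + 64*t + 4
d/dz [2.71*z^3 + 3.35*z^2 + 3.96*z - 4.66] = 8.13*z^2 + 6.7*z + 3.96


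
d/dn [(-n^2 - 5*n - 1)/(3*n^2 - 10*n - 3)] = (25*n^2 + 12*n + 5)/(9*n^4 - 60*n^3 + 82*n^2 + 60*n + 9)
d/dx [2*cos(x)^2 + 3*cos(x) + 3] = -(4*cos(x) + 3)*sin(x)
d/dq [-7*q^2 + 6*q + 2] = 6 - 14*q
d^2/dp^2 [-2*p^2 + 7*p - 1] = -4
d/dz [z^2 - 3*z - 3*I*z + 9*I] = 2*z - 3 - 3*I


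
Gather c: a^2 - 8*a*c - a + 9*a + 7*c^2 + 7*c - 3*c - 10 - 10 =a^2 + 8*a + 7*c^2 + c*(4 - 8*a) - 20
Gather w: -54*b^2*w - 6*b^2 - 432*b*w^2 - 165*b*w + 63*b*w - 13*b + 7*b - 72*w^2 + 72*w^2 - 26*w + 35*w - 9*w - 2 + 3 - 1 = -6*b^2 - 432*b*w^2 - 6*b + w*(-54*b^2 - 102*b)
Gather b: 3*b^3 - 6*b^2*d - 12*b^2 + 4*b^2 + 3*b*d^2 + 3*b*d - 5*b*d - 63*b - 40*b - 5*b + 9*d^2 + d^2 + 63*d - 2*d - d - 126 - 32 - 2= 3*b^3 + b^2*(-6*d - 8) + b*(3*d^2 - 2*d - 108) + 10*d^2 + 60*d - 160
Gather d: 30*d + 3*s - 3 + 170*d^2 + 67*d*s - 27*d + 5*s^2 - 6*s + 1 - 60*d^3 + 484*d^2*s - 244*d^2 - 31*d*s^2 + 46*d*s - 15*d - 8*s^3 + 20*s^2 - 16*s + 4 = -60*d^3 + d^2*(484*s - 74) + d*(-31*s^2 + 113*s - 12) - 8*s^3 + 25*s^2 - 19*s + 2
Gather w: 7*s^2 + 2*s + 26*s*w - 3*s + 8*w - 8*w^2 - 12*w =7*s^2 - s - 8*w^2 + w*(26*s - 4)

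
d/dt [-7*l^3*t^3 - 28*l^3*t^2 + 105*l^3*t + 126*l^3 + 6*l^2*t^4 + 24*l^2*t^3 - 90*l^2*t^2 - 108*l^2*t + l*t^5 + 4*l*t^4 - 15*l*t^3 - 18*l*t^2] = l*(-21*l^2*t^2 - 56*l^2*t + 105*l^2 + 24*l*t^3 + 72*l*t^2 - 180*l*t - 108*l + 5*t^4 + 16*t^3 - 45*t^2 - 36*t)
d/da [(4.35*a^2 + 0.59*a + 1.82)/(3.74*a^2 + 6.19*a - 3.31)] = (24.7199*a^2 - 42.4106*a - 13.2187)/(13.9876*a^4 + 46.3012*a^3 + 13.5573*a^2 - 40.9778*a + 10.9561)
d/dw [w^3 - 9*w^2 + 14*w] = 3*w^2 - 18*w + 14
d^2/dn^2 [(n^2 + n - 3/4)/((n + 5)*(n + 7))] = 11*(-4*n^3 - 39*n^2 - 48*n + 263)/(2*(n^6 + 36*n^5 + 537*n^4 + 4248*n^3 + 18795*n^2 + 44100*n + 42875))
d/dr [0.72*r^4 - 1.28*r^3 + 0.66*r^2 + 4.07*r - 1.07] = 2.88*r^3 - 3.84*r^2 + 1.32*r + 4.07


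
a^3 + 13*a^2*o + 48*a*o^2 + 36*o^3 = (a + o)*(a + 6*o)^2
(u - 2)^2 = u^2 - 4*u + 4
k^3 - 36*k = k*(k - 6)*(k + 6)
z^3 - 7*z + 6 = (z - 2)*(z - 1)*(z + 3)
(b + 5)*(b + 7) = b^2 + 12*b + 35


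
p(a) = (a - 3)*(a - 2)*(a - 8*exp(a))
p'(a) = (1 - 8*exp(a))*(a - 3)*(a - 2) + (a - 3)*(a - 8*exp(a)) + (a - 2)*(a - 8*exp(a))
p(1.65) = -18.90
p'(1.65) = 48.80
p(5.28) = -11708.77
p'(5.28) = -20445.96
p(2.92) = 10.70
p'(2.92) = -111.30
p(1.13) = -38.45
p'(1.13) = 26.10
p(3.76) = -454.55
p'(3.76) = -1314.61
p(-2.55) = -80.17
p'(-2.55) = 41.54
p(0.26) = -48.23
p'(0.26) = 0.62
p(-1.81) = -57.16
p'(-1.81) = 21.22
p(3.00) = 0.00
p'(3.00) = -157.68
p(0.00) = -48.00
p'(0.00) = -2.00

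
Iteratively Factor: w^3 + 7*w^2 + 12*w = (w)*(w^2 + 7*w + 12) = w*(w + 4)*(w + 3)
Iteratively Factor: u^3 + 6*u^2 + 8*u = (u + 4)*(u^2 + 2*u) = u*(u + 4)*(u + 2)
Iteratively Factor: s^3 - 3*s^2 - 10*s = (s)*(s^2 - 3*s - 10) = s*(s - 5)*(s + 2)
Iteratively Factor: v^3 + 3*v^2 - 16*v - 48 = (v + 3)*(v^2 - 16) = (v - 4)*(v + 3)*(v + 4)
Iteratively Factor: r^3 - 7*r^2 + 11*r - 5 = (r - 1)*(r^2 - 6*r + 5) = (r - 5)*(r - 1)*(r - 1)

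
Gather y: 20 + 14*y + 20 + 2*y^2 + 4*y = 2*y^2 + 18*y + 40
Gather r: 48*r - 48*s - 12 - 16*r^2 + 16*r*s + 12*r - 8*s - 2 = -16*r^2 + r*(16*s + 60) - 56*s - 14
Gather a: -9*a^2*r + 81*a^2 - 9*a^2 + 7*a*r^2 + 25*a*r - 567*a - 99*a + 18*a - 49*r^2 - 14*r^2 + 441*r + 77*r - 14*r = a^2*(72 - 9*r) + a*(7*r^2 + 25*r - 648) - 63*r^2 + 504*r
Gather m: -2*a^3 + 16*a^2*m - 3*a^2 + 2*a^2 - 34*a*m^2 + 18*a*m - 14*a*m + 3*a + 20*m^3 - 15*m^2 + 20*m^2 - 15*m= -2*a^3 - a^2 + 3*a + 20*m^3 + m^2*(5 - 34*a) + m*(16*a^2 + 4*a - 15)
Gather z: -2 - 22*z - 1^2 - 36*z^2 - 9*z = -36*z^2 - 31*z - 3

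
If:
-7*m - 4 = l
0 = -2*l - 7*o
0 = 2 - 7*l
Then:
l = 2/7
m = -30/49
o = -4/49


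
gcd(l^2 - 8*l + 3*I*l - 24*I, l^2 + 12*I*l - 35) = 1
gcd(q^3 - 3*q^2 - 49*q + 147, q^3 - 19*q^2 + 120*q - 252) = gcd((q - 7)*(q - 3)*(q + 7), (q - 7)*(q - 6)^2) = q - 7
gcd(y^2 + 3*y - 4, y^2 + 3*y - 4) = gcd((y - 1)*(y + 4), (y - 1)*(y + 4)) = y^2 + 3*y - 4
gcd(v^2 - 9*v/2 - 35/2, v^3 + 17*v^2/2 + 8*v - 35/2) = v + 5/2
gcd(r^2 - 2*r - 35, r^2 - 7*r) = r - 7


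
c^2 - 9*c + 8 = (c - 8)*(c - 1)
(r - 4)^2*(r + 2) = r^3 - 6*r^2 + 32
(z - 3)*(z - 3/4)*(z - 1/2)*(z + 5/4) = z^4 - 3*z^3 - 19*z^2/16 + 129*z/32 - 45/32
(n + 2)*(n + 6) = n^2 + 8*n + 12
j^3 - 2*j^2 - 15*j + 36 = (j - 3)^2*(j + 4)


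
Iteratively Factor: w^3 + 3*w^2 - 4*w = (w - 1)*(w^2 + 4*w) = (w - 1)*(w + 4)*(w)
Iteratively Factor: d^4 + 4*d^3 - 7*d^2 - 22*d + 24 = (d - 1)*(d^3 + 5*d^2 - 2*d - 24) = (d - 1)*(d + 4)*(d^2 + d - 6) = (d - 2)*(d - 1)*(d + 4)*(d + 3)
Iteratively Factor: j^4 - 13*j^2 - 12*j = (j - 4)*(j^3 + 4*j^2 + 3*j) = j*(j - 4)*(j^2 + 4*j + 3) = j*(j - 4)*(j + 3)*(j + 1)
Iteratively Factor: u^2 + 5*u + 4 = (u + 1)*(u + 4)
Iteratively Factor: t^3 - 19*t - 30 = (t + 2)*(t^2 - 2*t - 15) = (t - 5)*(t + 2)*(t + 3)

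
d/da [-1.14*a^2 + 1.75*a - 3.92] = 1.75 - 2.28*a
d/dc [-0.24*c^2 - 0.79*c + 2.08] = -0.48*c - 0.79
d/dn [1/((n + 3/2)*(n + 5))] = 2*(-4*n - 13)/(4*n^4 + 52*n^3 + 229*n^2 + 390*n + 225)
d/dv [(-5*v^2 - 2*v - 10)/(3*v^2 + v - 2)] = (v^2 + 80*v + 14)/(9*v^4 + 6*v^3 - 11*v^2 - 4*v + 4)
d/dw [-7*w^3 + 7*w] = 7 - 21*w^2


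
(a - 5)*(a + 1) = a^2 - 4*a - 5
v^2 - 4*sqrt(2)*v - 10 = (v - 5*sqrt(2))*(v + sqrt(2))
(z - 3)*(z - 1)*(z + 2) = z^3 - 2*z^2 - 5*z + 6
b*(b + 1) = b^2 + b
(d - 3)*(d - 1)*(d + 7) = d^3 + 3*d^2 - 25*d + 21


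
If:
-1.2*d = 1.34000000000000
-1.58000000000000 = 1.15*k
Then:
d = -1.12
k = -1.37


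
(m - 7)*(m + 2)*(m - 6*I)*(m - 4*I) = m^4 - 5*m^3 - 10*I*m^3 - 38*m^2 + 50*I*m^2 + 120*m + 140*I*m + 336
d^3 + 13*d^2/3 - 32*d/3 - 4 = (d - 2)*(d + 1/3)*(d + 6)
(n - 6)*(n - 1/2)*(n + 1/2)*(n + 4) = n^4 - 2*n^3 - 97*n^2/4 + n/2 + 6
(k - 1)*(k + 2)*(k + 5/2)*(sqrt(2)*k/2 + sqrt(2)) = sqrt(2)*k^4/2 + 11*sqrt(2)*k^3/4 + 15*sqrt(2)*k^2/4 - 2*sqrt(2)*k - 5*sqrt(2)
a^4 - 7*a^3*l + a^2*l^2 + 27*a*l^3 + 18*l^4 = (a - 6*l)*(a - 3*l)*(a + l)^2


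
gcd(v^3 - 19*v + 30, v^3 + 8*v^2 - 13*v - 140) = v + 5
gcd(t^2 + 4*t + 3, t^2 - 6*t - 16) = 1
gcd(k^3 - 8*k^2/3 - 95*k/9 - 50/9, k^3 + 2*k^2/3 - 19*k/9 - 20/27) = k + 5/3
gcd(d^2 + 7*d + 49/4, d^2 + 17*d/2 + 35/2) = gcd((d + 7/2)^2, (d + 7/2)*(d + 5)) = d + 7/2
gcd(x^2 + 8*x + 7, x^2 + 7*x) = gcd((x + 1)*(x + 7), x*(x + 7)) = x + 7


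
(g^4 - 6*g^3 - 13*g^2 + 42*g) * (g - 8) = g^5 - 14*g^4 + 35*g^3 + 146*g^2 - 336*g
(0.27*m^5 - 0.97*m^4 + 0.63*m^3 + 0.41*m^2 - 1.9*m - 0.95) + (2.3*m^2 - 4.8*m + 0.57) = 0.27*m^5 - 0.97*m^4 + 0.63*m^3 + 2.71*m^2 - 6.7*m - 0.38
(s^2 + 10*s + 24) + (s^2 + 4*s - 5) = 2*s^2 + 14*s + 19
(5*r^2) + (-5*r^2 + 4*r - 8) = 4*r - 8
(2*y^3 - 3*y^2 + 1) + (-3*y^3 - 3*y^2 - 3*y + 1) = -y^3 - 6*y^2 - 3*y + 2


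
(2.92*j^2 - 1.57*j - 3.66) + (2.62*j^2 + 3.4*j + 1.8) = 5.54*j^2 + 1.83*j - 1.86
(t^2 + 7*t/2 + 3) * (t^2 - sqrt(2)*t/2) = t^4 - sqrt(2)*t^3/2 + 7*t^3/2 - 7*sqrt(2)*t^2/4 + 3*t^2 - 3*sqrt(2)*t/2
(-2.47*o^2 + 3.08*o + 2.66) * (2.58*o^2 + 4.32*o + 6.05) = -6.3726*o^4 - 2.724*o^3 + 5.2249*o^2 + 30.1252*o + 16.093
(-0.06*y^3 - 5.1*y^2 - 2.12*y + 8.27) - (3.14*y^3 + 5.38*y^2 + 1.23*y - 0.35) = -3.2*y^3 - 10.48*y^2 - 3.35*y + 8.62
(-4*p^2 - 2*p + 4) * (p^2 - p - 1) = -4*p^4 + 2*p^3 + 10*p^2 - 2*p - 4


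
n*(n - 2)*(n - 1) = n^3 - 3*n^2 + 2*n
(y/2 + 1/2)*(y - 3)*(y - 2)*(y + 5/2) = y^4/2 - 3*y^3/4 - 9*y^2/2 + 17*y/4 + 15/2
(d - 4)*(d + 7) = d^2 + 3*d - 28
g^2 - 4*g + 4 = (g - 2)^2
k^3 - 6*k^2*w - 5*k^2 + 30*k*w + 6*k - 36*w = (k - 3)*(k - 2)*(k - 6*w)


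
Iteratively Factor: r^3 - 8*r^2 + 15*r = (r - 5)*(r^2 - 3*r) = (r - 5)*(r - 3)*(r)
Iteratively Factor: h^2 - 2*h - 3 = (h + 1)*(h - 3)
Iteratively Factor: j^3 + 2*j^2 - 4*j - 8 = (j + 2)*(j^2 - 4) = (j - 2)*(j + 2)*(j + 2)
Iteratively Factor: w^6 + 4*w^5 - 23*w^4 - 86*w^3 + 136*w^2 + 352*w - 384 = (w - 1)*(w^5 + 5*w^4 - 18*w^3 - 104*w^2 + 32*w + 384) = (w - 1)*(w + 3)*(w^4 + 2*w^3 - 24*w^2 - 32*w + 128) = (w - 1)*(w + 3)*(w + 4)*(w^3 - 2*w^2 - 16*w + 32) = (w - 1)*(w + 3)*(w + 4)^2*(w^2 - 6*w + 8) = (w - 2)*(w - 1)*(w + 3)*(w + 4)^2*(w - 4)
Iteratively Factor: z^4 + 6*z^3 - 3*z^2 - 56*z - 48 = (z - 3)*(z^3 + 9*z^2 + 24*z + 16) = (z - 3)*(z + 4)*(z^2 + 5*z + 4) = (z - 3)*(z + 1)*(z + 4)*(z + 4)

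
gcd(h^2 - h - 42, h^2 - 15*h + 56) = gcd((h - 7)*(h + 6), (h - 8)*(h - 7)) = h - 7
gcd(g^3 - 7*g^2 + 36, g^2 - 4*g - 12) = g^2 - 4*g - 12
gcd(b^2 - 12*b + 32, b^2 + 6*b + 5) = 1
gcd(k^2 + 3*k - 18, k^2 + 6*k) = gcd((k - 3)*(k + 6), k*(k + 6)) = k + 6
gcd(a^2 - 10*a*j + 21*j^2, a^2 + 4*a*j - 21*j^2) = a - 3*j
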